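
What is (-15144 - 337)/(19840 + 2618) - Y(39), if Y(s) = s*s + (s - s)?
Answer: -34174099/22458 ≈ -1521.7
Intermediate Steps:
Y(s) = s² (Y(s) = s² + 0 = s²)
(-15144 - 337)/(19840 + 2618) - Y(39) = (-15144 - 337)/(19840 + 2618) - 1*39² = -15481/22458 - 1*1521 = -15481*1/22458 - 1521 = -15481/22458 - 1521 = -34174099/22458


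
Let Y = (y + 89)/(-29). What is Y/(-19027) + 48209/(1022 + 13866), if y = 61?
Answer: 26603139847/8214945304 ≈ 3.2384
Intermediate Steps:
Y = -150/29 (Y = (61 + 89)/(-29) = -1/29*150 = -150/29 ≈ -5.1724)
Y/(-19027) + 48209/(1022 + 13866) = -150/29/(-19027) + 48209/(1022 + 13866) = -150/29*(-1/19027) + 48209/14888 = 150/551783 + 48209*(1/14888) = 150/551783 + 48209/14888 = 26603139847/8214945304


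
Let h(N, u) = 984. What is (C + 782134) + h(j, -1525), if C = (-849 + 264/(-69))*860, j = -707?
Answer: 1142814/23 ≈ 49688.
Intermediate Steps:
C = -16868900/23 (C = (-849 + 264*(-1/69))*860 = (-849 - 88/23)*860 = -19615/23*860 = -16868900/23 ≈ -7.3343e+5)
(C + 782134) + h(j, -1525) = (-16868900/23 + 782134) + 984 = 1120182/23 + 984 = 1142814/23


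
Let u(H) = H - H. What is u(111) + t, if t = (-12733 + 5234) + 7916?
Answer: 417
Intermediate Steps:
u(H) = 0
t = 417 (t = -7499 + 7916 = 417)
u(111) + t = 0 + 417 = 417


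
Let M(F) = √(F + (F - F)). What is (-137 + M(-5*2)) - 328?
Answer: -465 + I*√10 ≈ -465.0 + 3.1623*I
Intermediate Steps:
M(F) = √F (M(F) = √(F + 0) = √F)
(-137 + M(-5*2)) - 328 = (-137 + √(-5*2)) - 328 = (-137 + √(-10)) - 328 = (-137 + I*√10) - 328 = -465 + I*√10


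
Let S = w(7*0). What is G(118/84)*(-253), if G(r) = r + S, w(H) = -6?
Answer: 48829/42 ≈ 1162.6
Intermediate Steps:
S = -6
G(r) = -6 + r (G(r) = r - 6 = -6 + r)
G(118/84)*(-253) = (-6 + 118/84)*(-253) = (-6 + 118*(1/84))*(-253) = (-6 + 59/42)*(-253) = -193/42*(-253) = 48829/42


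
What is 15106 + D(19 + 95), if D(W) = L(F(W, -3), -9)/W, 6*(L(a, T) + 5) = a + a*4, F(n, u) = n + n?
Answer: 1722269/114 ≈ 15108.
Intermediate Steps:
F(n, u) = 2*n
L(a, T) = -5 + 5*a/6 (L(a, T) = -5 + (a + a*4)/6 = -5 + (a + 4*a)/6 = -5 + (5*a)/6 = -5 + 5*a/6)
D(W) = (-5 + 5*W/3)/W (D(W) = (-5 + 5*(2*W)/6)/W = (-5 + 5*W/3)/W)
15106 + D(19 + 95) = 15106 + (5/3 - 5/(19 + 95)) = 15106 + (5/3 - 5/114) = 15106 + 185/114 = 1722269/114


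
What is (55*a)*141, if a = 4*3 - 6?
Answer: 46530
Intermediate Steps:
a = 6 (a = 12 - 6 = 6)
(55*a)*141 = (55*6)*141 = 330*141 = 46530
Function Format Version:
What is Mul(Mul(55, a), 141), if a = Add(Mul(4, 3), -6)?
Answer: 46530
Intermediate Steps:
a = 6 (a = Add(12, -6) = 6)
Mul(Mul(55, a), 141) = Mul(Mul(55, 6), 141) = Mul(330, 141) = 46530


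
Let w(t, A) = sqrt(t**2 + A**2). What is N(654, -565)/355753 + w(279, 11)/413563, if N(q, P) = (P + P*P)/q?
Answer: 53110/38777077 + sqrt(77962)/413563 ≈ 0.0020448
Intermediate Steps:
N(q, P) = (P + P**2)/q
w(t, A) = sqrt(A**2 + t**2)
N(654, -565)/355753 + w(279, 11)/413563 = -565*(1 - 565)/654/355753 + sqrt(11**2 + 279**2)/413563 = -565*1/654*(-564)*(1/355753) + sqrt(121 + 77841)*(1/413563) = (53110/109)*(1/355753) + sqrt(77962)*(1/413563) = 53110/38777077 + sqrt(77962)/413563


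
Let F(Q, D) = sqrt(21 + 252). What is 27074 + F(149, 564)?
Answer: 27074 + sqrt(273) ≈ 27091.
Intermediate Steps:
F(Q, D) = sqrt(273)
27074 + F(149, 564) = 27074 + sqrt(273)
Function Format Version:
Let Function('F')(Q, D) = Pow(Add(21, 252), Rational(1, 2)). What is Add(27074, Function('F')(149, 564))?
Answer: Add(27074, Pow(273, Rational(1, 2))) ≈ 27091.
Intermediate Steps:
Function('F')(Q, D) = Pow(273, Rational(1, 2))
Add(27074, Function('F')(149, 564)) = Add(27074, Pow(273, Rational(1, 2)))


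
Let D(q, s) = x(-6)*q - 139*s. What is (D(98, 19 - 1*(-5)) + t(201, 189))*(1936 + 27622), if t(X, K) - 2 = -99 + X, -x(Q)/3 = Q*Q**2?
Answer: 1781519776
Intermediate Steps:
x(Q) = -3*Q**3 (x(Q) = -3*Q*Q**2 = -3*Q**3)
t(X, K) = -97 + X (t(X, K) = 2 + (-99 + X) = -97 + X)
D(q, s) = -139*s + 648*q (D(q, s) = (-3*(-6)**3)*q - 139*s = (-3*(-216))*q - 139*s = 648*q - 139*s = -139*s + 648*q)
(D(98, 19 - 1*(-5)) + t(201, 189))*(1936 + 27622) = ((-139*(19 - 1*(-5)) + 648*98) + (-97 + 201))*(1936 + 27622) = ((-139*(19 + 5) + 63504) + 104)*29558 = ((-139*24 + 63504) + 104)*29558 = ((-3336 + 63504) + 104)*29558 = (60168 + 104)*29558 = 60272*29558 = 1781519776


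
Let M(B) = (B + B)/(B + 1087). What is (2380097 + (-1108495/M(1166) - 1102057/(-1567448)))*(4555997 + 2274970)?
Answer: 14017361605596945141/1567448 ≈ 8.9428e+12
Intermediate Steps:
M(B) = 2*B/(1087 + B) (M(B) = (2*B)/(1087 + B) = 2*B/(1087 + B))
(2380097 + (-1108495/M(1166) - 1102057/(-1567448)))*(4555997 + 2274970) = (2380097 + (-1108495/(2*1166/(1087 + 1166)) - 1102057/(-1567448)))*(4555997 + 2274970) = (2380097 + (-1108495/(2*1166/2253) - 1102057*(-1/1567448)))*6830967 = (2380097 + (-1108495/(2*1166*(1/2253)) + 1102057/1567448))*6830967 = (2380097 + (-1108495/2332/2253 + 1102057/1567448))*6830967 = (2380097 + (-1108495*2253/2332 + 1102057/1567448))*6830967 = (2380097 + (-47121495/44 + 1102057/1567448))*6830967 = (2380097 - 18465111151063/17241928)*6830967 = (22572349955953/17241928)*6830967 = 14017361605596945141/1567448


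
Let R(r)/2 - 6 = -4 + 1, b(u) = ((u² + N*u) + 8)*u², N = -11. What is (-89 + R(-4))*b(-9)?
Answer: -1263924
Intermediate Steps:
b(u) = u²*(8 + u² - 11*u) (b(u) = ((u² - 11*u) + 8)*u² = (8 + u² - 11*u)*u² = u²*(8 + u² - 11*u))
R(r) = 6 (R(r) = 12 + 2*(-4 + 1) = 12 + 2*(-3) = 12 - 6 = 6)
(-89 + R(-4))*b(-9) = (-89 + 6)*((-9)²*(8 + (-9)² - 11*(-9))) = -6723*(8 + 81 + 99) = -6723*188 = -83*15228 = -1263924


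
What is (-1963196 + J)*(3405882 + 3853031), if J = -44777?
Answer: -14575701313349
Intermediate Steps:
(-1963196 + J)*(3405882 + 3853031) = (-1963196 - 44777)*(3405882 + 3853031) = -2007973*7258913 = -14575701313349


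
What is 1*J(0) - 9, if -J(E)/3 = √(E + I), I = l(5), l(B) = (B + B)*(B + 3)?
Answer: -9 - 12*√5 ≈ -35.833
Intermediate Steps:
l(B) = 2*B*(3 + B) (l(B) = (2*B)*(3 + B) = 2*B*(3 + B))
I = 80 (I = 2*5*(3 + 5) = 2*5*8 = 80)
J(E) = -3*√(80 + E) (J(E) = -3*√(E + 80) = -3*√(80 + E))
1*J(0) - 9 = 1*(-3*√(80 + 0)) - 9 = 1*(-12*√5) - 9 = -12*√5 - 9 = -9 - 12*√5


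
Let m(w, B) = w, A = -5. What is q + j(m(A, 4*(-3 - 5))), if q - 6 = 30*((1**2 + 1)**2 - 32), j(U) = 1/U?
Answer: -4171/5 ≈ -834.20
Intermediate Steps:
q = -834 (q = 6 + 30*((1**2 + 1)**2 - 32) = 6 + 30*((1 + 1)**2 - 32) = 6 + 30*(2**2 - 32) = 6 + 30*(4 - 32) = 6 + 30*(-28) = 6 - 840 = -834)
q + j(m(A, 4*(-3 - 5))) = -834 + 1/(-5) = -834 - 1/5 = -4171/5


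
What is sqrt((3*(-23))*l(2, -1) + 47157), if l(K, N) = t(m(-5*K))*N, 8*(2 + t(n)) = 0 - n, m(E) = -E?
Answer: 3*sqrt(20859)/2 ≈ 216.64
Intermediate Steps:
t(n) = -2 - n/8 (t(n) = -2 + (0 - n)/8 = -2 + (-n)/8 = -2 - n/8)
l(K, N) = N*(-2 - 5*K/8) (l(K, N) = (-2 - (-1)*(-5*K)/8)*N = (-2 - 5*K/8)*N = N*(-2 - 5*K/8))
sqrt((3*(-23))*l(2, -1) + 47157) = sqrt((3*(-23))*(-1/8*(-1)*(16 + 5*2)) + 47157) = sqrt(-(-69)*(-1)*(16 + 10)/8 + 47157) = sqrt(-(-69)*(-1)*26/8 + 47157) = sqrt(-69*13/4 + 47157) = sqrt(-897/4 + 47157) = sqrt(187731/4) = 3*sqrt(20859)/2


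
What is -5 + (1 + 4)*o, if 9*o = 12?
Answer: 5/3 ≈ 1.6667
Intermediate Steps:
o = 4/3 (o = (1/9)*12 = 4/3 ≈ 1.3333)
-5 + (1 + 4)*o = -5 + (1 + 4)*(4/3) = -5 + 5*(4/3) = -5 + 20/3 = 5/3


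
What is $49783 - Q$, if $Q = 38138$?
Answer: $11645$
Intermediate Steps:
$49783 - Q = 49783 - 38138 = 11645$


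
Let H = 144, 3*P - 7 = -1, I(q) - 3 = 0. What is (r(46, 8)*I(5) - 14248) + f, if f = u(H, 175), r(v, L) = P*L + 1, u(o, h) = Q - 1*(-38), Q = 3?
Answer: -14156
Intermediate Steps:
I(q) = 3 (I(q) = 3 + 0 = 3)
P = 2 (P = 7/3 + (⅓)*(-1) = 7/3 - ⅓ = 2)
u(o, h) = 41 (u(o, h) = 3 - 1*(-38) = 3 + 38 = 41)
r(v, L) = 1 + 2*L (r(v, L) = 2*L + 1 = 1 + 2*L)
f = 41
(r(46, 8)*I(5) - 14248) + f = ((1 + 2*8)*3 - 14248) + 41 = ((1 + 16)*3 - 14248) + 41 = (17*3 - 14248) + 41 = (51 - 14248) + 41 = -14197 + 41 = -14156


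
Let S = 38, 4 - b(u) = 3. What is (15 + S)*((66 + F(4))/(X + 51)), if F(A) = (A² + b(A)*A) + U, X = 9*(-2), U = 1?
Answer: 1537/11 ≈ 139.73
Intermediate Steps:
b(u) = 1 (b(u) = 4 - 1*3 = 4 - 3 = 1)
X = -18
F(A) = 1 + A + A² (F(A) = (A² + 1*A) + 1 = (A² + A) + 1 = (A + A²) + 1 = 1 + A + A²)
(15 + S)*((66 + F(4))/(X + 51)) = (15 + 38)*((66 + (1 + 4 + 4²))/(-18 + 51)) = 53*((66 + (1 + 4 + 16))/33) = 53*((66 + 21)*(1/33)) = 53*(87*(1/33)) = 53*(29/11) = 1537/11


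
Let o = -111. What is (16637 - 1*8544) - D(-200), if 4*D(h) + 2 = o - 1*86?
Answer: 32571/4 ≈ 8142.8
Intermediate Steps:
D(h) = -199/4 (D(h) = -½ + (-111 - 1*86)/4 = -½ + (-111 - 86)/4 = -½ + (¼)*(-197) = -½ - 197/4 = -199/4)
(16637 - 1*8544) - D(-200) = (16637 - 1*8544) - 1*(-199/4) = (16637 - 8544) + 199/4 = 8093 + 199/4 = 32571/4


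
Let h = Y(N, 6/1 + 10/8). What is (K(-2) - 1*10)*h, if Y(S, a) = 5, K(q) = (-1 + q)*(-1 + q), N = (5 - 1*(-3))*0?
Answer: -5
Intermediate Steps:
N = 0 (N = (5 + 3)*0 = 8*0 = 0)
K(q) = (-1 + q)²
h = 5
(K(-2) - 1*10)*h = ((-1 - 2)² - 1*10)*5 = ((-3)² - 10)*5 = (9 - 10)*5 = -1*5 = -5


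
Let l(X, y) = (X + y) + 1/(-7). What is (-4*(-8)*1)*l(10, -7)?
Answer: 640/7 ≈ 91.429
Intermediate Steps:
l(X, y) = -1/7 + X + y (l(X, y) = (X + y) - 1/7 = -1/7 + X + y)
(-4*(-8)*1)*l(10, -7) = (-4*(-8)*1)*(-1/7 + 10 - 7) = (32*1)*(20/7) = 32*(20/7) = 640/7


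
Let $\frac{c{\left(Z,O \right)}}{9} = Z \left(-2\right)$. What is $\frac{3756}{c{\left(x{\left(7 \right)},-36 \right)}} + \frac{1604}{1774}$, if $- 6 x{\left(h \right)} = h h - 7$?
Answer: $\frac{572104}{18627} \approx 30.714$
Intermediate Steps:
$x{\left(h \right)} = \frac{7}{6} - \frac{h^{2}}{6}$ ($x{\left(h \right)} = - \frac{h h - 7}{6} = - \frac{h^{2} - 7}{6} = - \frac{-7 + h^{2}}{6} = \frac{7}{6} - \frac{h^{2}}{6}$)
$c{\left(Z,O \right)} = - 18 Z$ ($c{\left(Z,O \right)} = 9 Z \left(-2\right) = 9 \left(- 2 Z\right) = - 18 Z$)
$\frac{3756}{c{\left(x{\left(7 \right)},-36 \right)}} + \frac{1604}{1774} = \frac{3756}{\left(-18\right) \left(\frac{7}{6} - \frac{7^{2}}{6}\right)} + \frac{1604}{1774} = \frac{3756}{\left(-18\right) \left(\frac{7}{6} - \frac{49}{6}\right)} + 1604 \cdot \frac{1}{1774} = \frac{3756}{\left(-18\right) \left(\frac{7}{6} - \frac{49}{6}\right)} + \frac{802}{887} = \frac{3756}{\left(-18\right) \left(-7\right)} + \frac{802}{887} = \frac{3756}{126} + \frac{802}{887} = 3756 \cdot \frac{1}{126} + \frac{802}{887} = \frac{626}{21} + \frac{802}{887} = \frac{572104}{18627}$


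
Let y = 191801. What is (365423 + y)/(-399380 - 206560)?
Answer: -139306/151485 ≈ -0.91960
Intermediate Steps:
(365423 + y)/(-399380 - 206560) = (365423 + 191801)/(-399380 - 206560) = 557224/(-605940) = 557224*(-1/605940) = -139306/151485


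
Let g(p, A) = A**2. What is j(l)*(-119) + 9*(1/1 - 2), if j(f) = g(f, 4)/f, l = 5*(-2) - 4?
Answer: 127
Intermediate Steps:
l = -14 (l = -10 - 4 = -14)
j(f) = 16/f (j(f) = 4**2/f = 16/f)
j(l)*(-119) + 9*(1/1 - 2) = (16/(-14))*(-119) + 9*(1/1 - 2) = (16*(-1/14))*(-119) + 9*(1 - 2) = -8/7*(-119) + 9*(-1) = 136 - 9 = 127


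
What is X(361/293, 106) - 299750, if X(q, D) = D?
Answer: -299644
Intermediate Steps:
X(361/293, 106) - 299750 = 106 - 299750 = -299644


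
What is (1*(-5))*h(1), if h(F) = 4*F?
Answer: -20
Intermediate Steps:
(1*(-5))*h(1) = (1*(-5))*(4*1) = -5*4 = -20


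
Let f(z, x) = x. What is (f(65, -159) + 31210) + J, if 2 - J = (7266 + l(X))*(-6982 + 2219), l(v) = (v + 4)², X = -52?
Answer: 45612963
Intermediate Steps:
l(v) = (4 + v)²
J = 45581912 (J = 2 - (7266 + (4 - 52)²)*(-6982 + 2219) = 2 - (7266 + (-48)²)*(-4763) = 2 - (7266 + 2304)*(-4763) = 2 - 9570*(-4763) = 2 - 1*(-45581910) = 2 + 45581910 = 45581912)
(f(65, -159) + 31210) + J = (-159 + 31210) + 45581912 = 31051 + 45581912 = 45612963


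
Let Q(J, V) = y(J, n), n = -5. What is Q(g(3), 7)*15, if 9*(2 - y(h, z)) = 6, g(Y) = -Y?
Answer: 20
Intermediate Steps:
y(h, z) = 4/3 (y(h, z) = 2 - ⅑*6 = 2 - ⅔ = 4/3)
Q(J, V) = 4/3
Q(g(3), 7)*15 = (4/3)*15 = 20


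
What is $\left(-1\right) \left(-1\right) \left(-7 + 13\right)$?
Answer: $6$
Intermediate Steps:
$\left(-1\right) \left(-1\right) \left(-7 + 13\right) = 1 \cdot 6 = 6$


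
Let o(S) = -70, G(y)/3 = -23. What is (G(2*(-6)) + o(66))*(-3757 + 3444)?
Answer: 43507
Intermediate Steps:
G(y) = -69 (G(y) = 3*(-23) = -69)
(G(2*(-6)) + o(66))*(-3757 + 3444) = (-69 - 70)*(-3757 + 3444) = -139*(-313) = 43507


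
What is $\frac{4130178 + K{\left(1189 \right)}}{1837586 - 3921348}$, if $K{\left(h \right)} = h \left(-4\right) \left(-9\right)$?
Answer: $- \frac{2086491}{1041881} \approx -2.0026$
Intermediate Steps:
$K{\left(h \right)} = 36 h$ ($K{\left(h \right)} = - 4 h \left(-9\right) = 36 h$)
$\frac{4130178 + K{\left(1189 \right)}}{1837586 - 3921348} = \frac{4130178 + 36 \cdot 1189}{1837586 - 3921348} = \frac{4130178 + 42804}{-2083762} = 4172982 \left(- \frac{1}{2083762}\right) = - \frac{2086491}{1041881}$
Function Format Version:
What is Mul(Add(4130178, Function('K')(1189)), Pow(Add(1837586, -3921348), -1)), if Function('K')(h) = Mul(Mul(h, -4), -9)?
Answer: Rational(-2086491, 1041881) ≈ -2.0026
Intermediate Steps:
Function('K')(h) = Mul(36, h) (Function('K')(h) = Mul(Mul(-4, h), -9) = Mul(36, h))
Mul(Add(4130178, Function('K')(1189)), Pow(Add(1837586, -3921348), -1)) = Mul(Add(4130178, Mul(36, 1189)), Pow(Add(1837586, -3921348), -1)) = Mul(Add(4130178, 42804), Pow(-2083762, -1)) = Mul(4172982, Rational(-1, 2083762)) = Rational(-2086491, 1041881)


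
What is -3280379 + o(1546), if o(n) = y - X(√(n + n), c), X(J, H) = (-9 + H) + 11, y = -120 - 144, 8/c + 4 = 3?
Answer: -3280637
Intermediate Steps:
c = -8 (c = 8/(-4 + 3) = 8/(-1) = 8*(-1) = -8)
y = -264
X(J, H) = 2 + H
o(n) = -258 (o(n) = -264 - (2 - 8) = -264 - 1*(-6) = -264 + 6 = -258)
-3280379 + o(1546) = -3280379 - 258 = -3280637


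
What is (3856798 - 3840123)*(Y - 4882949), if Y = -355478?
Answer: -87350770225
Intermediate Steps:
(3856798 - 3840123)*(Y - 4882949) = (3856798 - 3840123)*(-355478 - 4882949) = 16675*(-5238427) = -87350770225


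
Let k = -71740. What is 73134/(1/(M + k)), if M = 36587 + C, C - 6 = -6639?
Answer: -3055977324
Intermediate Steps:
C = -6633 (C = 6 - 6639 = -6633)
M = 29954 (M = 36587 - 6633 = 29954)
73134/(1/(M + k)) = 73134/(1/(29954 - 71740)) = 73134/(1/(-41786)) = 73134/(-1/41786) = 73134*(-41786) = -3055977324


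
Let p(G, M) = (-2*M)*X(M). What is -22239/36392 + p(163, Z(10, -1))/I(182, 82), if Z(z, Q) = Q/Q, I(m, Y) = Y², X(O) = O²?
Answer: -37401955/61174952 ≈ -0.61139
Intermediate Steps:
Z(z, Q) = 1
p(G, M) = -2*M³ (p(G, M) = (-2*M)*M² = -2*M³)
-22239/36392 + p(163, Z(10, -1))/I(182, 82) = -22239/36392 + (-2*1³)/(82²) = -22239*1/36392 - 2*1/6724 = -22239/36392 - 2*1/6724 = -22239/36392 - 1/3362 = -37401955/61174952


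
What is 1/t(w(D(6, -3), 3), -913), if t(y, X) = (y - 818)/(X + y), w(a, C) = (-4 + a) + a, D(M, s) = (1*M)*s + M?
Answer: 941/846 ≈ 1.1123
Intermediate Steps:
D(M, s) = M + M*s (D(M, s) = M*s + M = M + M*s)
w(a, C) = -4 + 2*a
t(y, X) = (-818 + y)/(X + y)
1/t(w(D(6, -3), 3), -913) = 1/((-818 + (-4 + 2*(6*(1 - 3))))/(-913 + (-4 + 2*(6*(1 - 3))))) = 1/((-818 + (-4 + 2*(6*(-2))))/(-913 + (-4 + 2*(6*(-2))))) = 1/((-818 + (-4 + 2*(-12)))/(-913 + (-4 + 2*(-12)))) = 1/((-818 + (-4 - 24))/(-913 + (-4 - 24))) = 1/((-818 - 28)/(-913 - 28)) = 1/(-846/(-941)) = 1/(-1/941*(-846)) = 1/(846/941) = 941/846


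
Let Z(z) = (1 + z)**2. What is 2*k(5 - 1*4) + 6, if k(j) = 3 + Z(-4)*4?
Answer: 84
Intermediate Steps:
k(j) = 39 (k(j) = 3 + (1 - 4)**2*4 = 3 + (-3)**2*4 = 3 + 9*4 = 3 + 36 = 39)
2*k(5 - 1*4) + 6 = 2*39 + 6 = 78 + 6 = 84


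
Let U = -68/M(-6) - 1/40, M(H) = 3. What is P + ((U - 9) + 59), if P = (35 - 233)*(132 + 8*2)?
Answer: -3513203/120 ≈ -29277.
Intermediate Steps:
P = -29304 (P = -198*(132 + 16) = -198*148 = -29304)
U = -2723/120 (U = -68/3 - 1/40 = -2723/120 ≈ -22.692)
P + ((U - 9) + 59) = -29304 + ((-2723/120 - 9) + 59) = -29304 + (-3803/120 + 59) = -29304 + 3277/120 = -3513203/120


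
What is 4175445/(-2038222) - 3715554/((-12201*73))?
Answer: 17598939637/8289448874 ≈ 2.1231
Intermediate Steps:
4175445/(-2038222) - 3715554/((-12201*73)) = 4175445*(-1/2038222) - 3715554/(-890673) = -4175445/2038222 - 3715554*(-1/890673) = -4175445/2038222 + 16966/4067 = 17598939637/8289448874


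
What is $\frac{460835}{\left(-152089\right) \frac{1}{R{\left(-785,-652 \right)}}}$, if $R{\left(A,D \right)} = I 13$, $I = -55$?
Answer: $\frac{329497025}{152089} \approx 2166.5$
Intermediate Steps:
$R{\left(A,D \right)} = -715$ ($R{\left(A,D \right)} = \left(-55\right) 13 = -715$)
$\frac{460835}{\left(-152089\right) \frac{1}{R{\left(-785,-652 \right)}}} = \frac{460835}{\left(-152089\right) \frac{1}{-715}} = \frac{460835}{\left(-152089\right) \left(- \frac{1}{715}\right)} = \frac{460835}{\frac{152089}{715}} = 460835 \cdot \frac{715}{152089} = \frac{329497025}{152089}$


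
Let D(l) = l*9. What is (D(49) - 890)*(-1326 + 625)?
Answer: 314749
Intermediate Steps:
D(l) = 9*l
(D(49) - 890)*(-1326 + 625) = (9*49 - 890)*(-1326 + 625) = (441 - 890)*(-701) = -449*(-701) = 314749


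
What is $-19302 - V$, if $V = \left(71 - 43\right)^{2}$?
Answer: $-20086$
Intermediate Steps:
$V = 784$ ($V = 28^{2} = 784$)
$-19302 - V = -19302 - 784 = -20086$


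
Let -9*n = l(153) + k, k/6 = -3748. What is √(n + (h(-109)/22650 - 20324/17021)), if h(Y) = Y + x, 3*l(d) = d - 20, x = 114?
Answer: √133368232903372858470/231315390 ≈ 49.925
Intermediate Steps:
l(d) = -20/3 + d/3 (l(d) = (d - 20)/3 = (-20 + d)/3 = -20/3 + d/3)
k = -22488 (k = 6*(-3748) = -22488)
h(Y) = 114 + Y (h(Y) = Y + 114 = 114 + Y)
n = 67331/27 (n = -((-20/3 + (⅓)*153) - 22488)/9 = -((-20/3 + 51) - 22488)/9 = -(133/3 - 22488)/9 = -⅑*(-67331/3) = 67331/27 ≈ 2493.7)
√(n + (h(-109)/22650 - 20324/17021)) = √(67331/27 + ((114 - 109)/22650 - 20324/17021)) = √(67331/27 + (5*(1/22650) - 20324*1/17021)) = √(67331/27 + (1/4530 - 20324/17021)) = √(67331/27 - 92050699/77105130) = √(1729693379719/693946170) = √133368232903372858470/231315390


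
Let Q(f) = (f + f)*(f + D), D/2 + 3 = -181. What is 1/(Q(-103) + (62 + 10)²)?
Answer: 1/102210 ≈ 9.7838e-6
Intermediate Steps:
D = -368 (D = -6 + 2*(-181) = -6 - 362 = -368)
Q(f) = 2*f*(-368 + f) (Q(f) = (f + f)*(f - 368) = (2*f)*(-368 + f) = 2*f*(-368 + f))
1/(Q(-103) + (62 + 10)²) = 1/(2*(-103)*(-368 - 103) + (62 + 10)²) = 1/(2*(-103)*(-471) + 72²) = 1/(97026 + 5184) = 1/102210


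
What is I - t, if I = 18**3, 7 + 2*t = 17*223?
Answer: 3940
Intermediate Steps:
t = 1892 (t = -7/2 + (17*223)/2 = -7/2 + (1/2)*3791 = -7/2 + 3791/2 = 1892)
I = 5832
I - t = 5832 - 1*1892 = 5832 - 1892 = 3940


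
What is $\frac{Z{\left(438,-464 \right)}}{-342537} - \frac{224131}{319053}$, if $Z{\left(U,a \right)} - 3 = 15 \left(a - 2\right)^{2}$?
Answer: $- \frac{372012738842}{36429152487} \approx -10.212$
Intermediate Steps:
$Z{\left(U,a \right)} = 3 + 15 \left(-2 + a\right)^{2}$ ($Z{\left(U,a \right)} = 3 + 15 \left(a - 2\right)^{2} = 3 + 15 \left(-2 + a\right)^{2}$)
$\frac{Z{\left(438,-464 \right)}}{-342537} - \frac{224131}{319053} = \frac{3 + 15 \left(-2 - 464\right)^{2}}{-342537} - \frac{224131}{319053} = \left(3 + 15 \left(-466\right)^{2}\right) \left(- \frac{1}{342537}\right) - \frac{224131}{319053} = \left(3 + 15 \cdot 217156\right) \left(- \frac{1}{342537}\right) - \frac{224131}{319053} = \left(3 + 3257340\right) \left(- \frac{1}{342537}\right) - \frac{224131}{319053} = 3257343 \left(- \frac{1}{342537}\right) - \frac{224131}{319053} = - \frac{1085781}{114179} - \frac{224131}{319053} = - \frac{372012738842}{36429152487}$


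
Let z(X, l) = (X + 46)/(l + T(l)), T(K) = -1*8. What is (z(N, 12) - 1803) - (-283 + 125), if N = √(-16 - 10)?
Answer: -3267/2 + I*√26/4 ≈ -1633.5 + 1.2748*I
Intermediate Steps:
T(K) = -8
N = I*√26 (N = √(-26) = I*√26 ≈ 5.099*I)
z(X, l) = (46 + X)/(-8 + l) (z(X, l) = (X + 46)/(l - 8) = (46 + X)/(-8 + l))
(z(N, 12) - 1803) - (-283 + 125) = ((46 + I*√26)/(-8 + 12) - 1803) - (-283 + 125) = ((46 + I*√26)/4 - 1803) - 1*(-158) = ((46 + I*√26)/4 - 1803) + 158 = ((23/2 + I*√26/4) - 1803) + 158 = (-3583/2 + I*√26/4) + 158 = -3267/2 + I*√26/4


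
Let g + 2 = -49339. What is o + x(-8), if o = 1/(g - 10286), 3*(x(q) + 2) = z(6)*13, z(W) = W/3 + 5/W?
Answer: 11030977/1073286 ≈ 10.278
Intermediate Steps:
g = -49341 (g = -2 - 49339 = -49341)
z(W) = 5/W + W/3 (z(W) = W*(⅓) + 5/W = W/3 + 5/W = 5/W + W/3)
x(q) = 185/18 (x(q) = -2 + ((5/6 + (⅓)*6)*13)/3 = -2 + ((5*(⅙) + 2)*13)/3 = -2 + ((⅚ + 2)*13)/3 = -2 + ((17/6)*13)/3 = -2 + (⅓)*(221/6) = -2 + 221/18 = 185/18)
o = -1/59627 (o = 1/(-49341 - 10286) = 1/(-59627) = -1/59627 ≈ -1.6771e-5)
o + x(-8) = -1/59627 + 185/18 = 11030977/1073286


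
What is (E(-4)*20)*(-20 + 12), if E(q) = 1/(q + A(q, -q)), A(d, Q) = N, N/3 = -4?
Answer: 10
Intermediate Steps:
N = -12 (N = 3*(-4) = -12)
A(d, Q) = -12
E(q) = 1/(-12 + q) (E(q) = 1/(q - 12) = 1/(-12 + q))
(E(-4)*20)*(-20 + 12) = (20/(-12 - 4))*(-20 + 12) = (20/(-16))*(-8) = -1/16*20*(-8) = -5/4*(-8) = 10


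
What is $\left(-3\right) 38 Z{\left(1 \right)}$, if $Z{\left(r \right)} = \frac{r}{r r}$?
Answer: $-114$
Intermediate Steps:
$Z{\left(r \right)} = \frac{1}{r}$ ($Z{\left(r \right)} = \frac{r}{r^{2}} = \frac{1}{r}$)
$\left(-3\right) 38 Z{\left(1 \right)} = \frac{\left(-3\right) 38}{1} = \left(-114\right) 1 = -114$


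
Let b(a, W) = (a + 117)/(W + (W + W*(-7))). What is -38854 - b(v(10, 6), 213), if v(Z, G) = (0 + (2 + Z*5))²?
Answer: -41376689/1065 ≈ -38851.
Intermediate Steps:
v(Z, G) = (2 + 5*Z)² (v(Z, G) = (0 + (2 + 5*Z))² = (2 + 5*Z)²)
b(a, W) = -(117 + a)/(5*W) (b(a, W) = (117 + a)/(W + (W - 7*W)) = (117 + a)/(W - 6*W) = (117 + a)/((-5*W)) = (117 + a)*(-1/(5*W)) = -(117 + a)/(5*W))
-38854 - b(v(10, 6), 213) = -38854 - (-117 - (2 + 5*10)²)/(5*213) = -38854 - (-117 - (2 + 50)²)/(5*213) = -38854 - (-117 - 1*52²)/(5*213) = -38854 - (-117 - 1*2704)/(5*213) = -38854 - (-117 - 2704)/(5*213) = -38854 - (-2821)/(5*213) = -38854 - 1*(-2821/1065) = -38854 + 2821/1065 = -41376689/1065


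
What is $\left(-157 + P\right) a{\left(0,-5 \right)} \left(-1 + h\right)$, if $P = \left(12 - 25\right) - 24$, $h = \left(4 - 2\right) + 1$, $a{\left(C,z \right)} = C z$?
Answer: $0$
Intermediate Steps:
$h = 3$ ($h = 2 + 1 = 3$)
$P = -37$ ($P = -13 - 24 = -37$)
$\left(-157 + P\right) a{\left(0,-5 \right)} \left(-1 + h\right) = \left(-157 - 37\right) 0 \left(-5\right) \left(-1 + 3\right) = - 194 \cdot 0 \cdot 2 = \left(-194\right) 0 = 0$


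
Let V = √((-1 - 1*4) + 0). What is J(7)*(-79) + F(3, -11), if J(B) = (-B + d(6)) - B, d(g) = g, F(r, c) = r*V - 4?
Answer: 628 + 3*I*√5 ≈ 628.0 + 6.7082*I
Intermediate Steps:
V = I*√5 (V = √((-1 - 4) + 0) = √(-5 + 0) = √(-5) = I*√5 ≈ 2.2361*I)
F(r, c) = -4 + I*r*√5 (F(r, c) = r*(I*√5) - 4 = I*r*√5 - 4 = -4 + I*r*√5)
J(B) = 6 - 2*B (J(B) = (-B + 6) - B = (6 - B) - B = 6 - 2*B)
J(7)*(-79) + F(3, -11) = (6 - 2*7)*(-79) + (-4 + I*3*√5) = (6 - 14)*(-79) + (-4 + 3*I*√5) = -8*(-79) + (-4 + 3*I*√5) = 632 + (-4 + 3*I*√5) = 628 + 3*I*√5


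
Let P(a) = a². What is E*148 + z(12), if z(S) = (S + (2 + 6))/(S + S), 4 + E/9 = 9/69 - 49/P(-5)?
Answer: -26786309/3450 ≈ -7764.1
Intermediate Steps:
E = -30168/575 (E = -36 + 9*(9/69 - 49/((-5)²)) = -36 + 9*(9*(1/69) - 49/25) = -36 + 9*(3/23 - 49*1/25) = -36 + 9*(3/23 - 49/25) = -36 + 9*(-1052/575) = -36 - 9468/575 = -30168/575 ≈ -52.466)
z(S) = (8 + S)/(2*S) (z(S) = (S + 8)/((2*S)) = (8 + S)*(1/(2*S)) = (8 + S)/(2*S))
E*148 + z(12) = -30168/575*148 + (½)*(8 + 12)/12 = -4464864/575 + (½)*(1/12)*20 = -4464864/575 + ⅚ = -26786309/3450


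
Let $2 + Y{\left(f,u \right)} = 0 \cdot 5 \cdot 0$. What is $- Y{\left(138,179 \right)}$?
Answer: $2$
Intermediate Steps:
$Y{\left(f,u \right)} = -2$ ($Y{\left(f,u \right)} = -2 + 0 \cdot 5 \cdot 0 = -2 + 0 \cdot 0 = -2 + 0 = -2$)
$- Y{\left(138,179 \right)} = \left(-1\right) \left(-2\right) = 2$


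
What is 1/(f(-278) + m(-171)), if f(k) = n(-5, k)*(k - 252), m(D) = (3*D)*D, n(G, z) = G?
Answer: 1/90373 ≈ 1.1065e-5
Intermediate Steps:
m(D) = 3*D²
f(k) = 1260 - 5*k (f(k) = -5*(k - 252) = -5*(-252 + k) = 1260 - 5*k)
1/(f(-278) + m(-171)) = 1/((1260 - 5*(-278)) + 3*(-171)²) = 1/((1260 + 1390) + 3*29241) = 1/(2650 + 87723) = 1/90373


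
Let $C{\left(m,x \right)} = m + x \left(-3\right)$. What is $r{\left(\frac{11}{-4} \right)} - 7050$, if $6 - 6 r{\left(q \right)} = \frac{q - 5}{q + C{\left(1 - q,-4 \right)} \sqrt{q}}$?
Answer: $- \frac{84862973}{12039} - \frac{651 i \sqrt{11}}{44143} \approx -7049.0 - 0.048912 i$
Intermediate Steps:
$C{\left(m,x \right)} = m - 3 x$
$r{\left(q \right)} = 1 - \frac{-5 + q}{6 \left(q + \sqrt{q} \left(13 - q\right)\right)}$ ($r{\left(q \right)} = 1 - \frac{\left(q - 5\right) \frac{1}{q + \left(\left(1 - q\right) - -12\right) \sqrt{q}}}{6} = 1 - \frac{\left(-5 + q\right) \frac{1}{q + \left(\left(1 - q\right) + 12\right) \sqrt{q}}}{6} = 1 - \frac{\left(-5 + q\right) \frac{1}{q + \left(13 - q\right) \sqrt{q}}}{6} = 1 - \frac{\left(-5 + q\right) \frac{1}{q + \sqrt{q} \left(13 - q\right)}}{6} = 1 - \frac{\frac{1}{q + \sqrt{q} \left(13 - q\right)} \left(-5 + q\right)}{6} = 1 - \frac{-5 + q}{6 \left(q + \sqrt{q} \left(13 - q\right)\right)}$)
$r{\left(\frac{11}{-4} \right)} - 7050 = \frac{-5 - 5 \frac{11}{-4} + 6 \sqrt{\frac{11}{-4}} \left(-13 + \frac{11}{-4}\right)}{6 \left(- \frac{11}{-4} + \sqrt{\frac{11}{-4}} \left(-13 + \frac{11}{-4}\right)\right)} - 7050 = \frac{-5 - 5 \cdot 11 \left(- \frac{1}{4}\right) + 6 \sqrt{11 \left(- \frac{1}{4}\right)} \left(-13 + 11 \left(- \frac{1}{4}\right)\right)}{6 \left(- \frac{11 \left(-1\right)}{4} + \sqrt{11 \left(- \frac{1}{4}\right)} \left(-13 + 11 \left(- \frac{1}{4}\right)\right)\right)} - 7050 = \frac{-5 - - \frac{55}{4} + 6 \sqrt{- \frac{11}{4}} \left(-13 - \frac{11}{4}\right)}{6 \left(\left(-1\right) \left(- \frac{11}{4}\right) + \sqrt{- \frac{11}{4}} \left(-13 - \frac{11}{4}\right)\right)} - 7050 = \frac{-5 + \frac{55}{4} + 6 \frac{i \sqrt{11}}{2} \left(- \frac{63}{4}\right)}{6 \left(\frac{11}{4} + \frac{i \sqrt{11}}{2} \left(- \frac{63}{4}\right)\right)} - 7050 = \frac{-5 + \frac{55}{4} - \frac{189 i \sqrt{11}}{4}}{6 \left(\frac{11}{4} - \frac{63 i \sqrt{11}}{8}\right)} - 7050 = \frac{\frac{35}{4} - \frac{189 i \sqrt{11}}{4}}{6 \left(\frac{11}{4} - \frac{63 i \sqrt{11}}{8}\right)} - 7050 = -7050 + \frac{\frac{35}{4} - \frac{189 i \sqrt{11}}{4}}{6 \left(\frac{11}{4} - \frac{63 i \sqrt{11}}{8}\right)}$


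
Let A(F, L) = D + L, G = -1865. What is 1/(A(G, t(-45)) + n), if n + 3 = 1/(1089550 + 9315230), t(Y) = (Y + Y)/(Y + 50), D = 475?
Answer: 10404780/4723770121 ≈ 0.0022026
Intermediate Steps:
t(Y) = 2*Y/(50 + Y) (t(Y) = (2*Y)/(50 + Y) = 2*Y/(50 + Y))
A(F, L) = 475 + L
n = -31214339/10404780 (n = -3 + 1/(1089550 + 9315230) = -3 + 1/10404780 = -31214339/10404780 ≈ -3.0000)
1/(A(G, t(-45)) + n) = 1/((475 + 2*(-45)/(50 - 45)) - 31214339/10404780) = 1/((475 + 2*(-45)/5) - 31214339/10404780) = 1/((475 + 2*(-45)*(⅕)) - 31214339/10404780) = 1/((475 - 18) - 31214339/10404780) = 1/(457 - 31214339/10404780) = 1/(4723770121/10404780) = 10404780/4723770121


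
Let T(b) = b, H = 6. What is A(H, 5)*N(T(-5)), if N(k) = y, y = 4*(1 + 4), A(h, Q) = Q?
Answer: 100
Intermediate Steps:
y = 20 (y = 4*5 = 20)
N(k) = 20
A(H, 5)*N(T(-5)) = 5*20 = 100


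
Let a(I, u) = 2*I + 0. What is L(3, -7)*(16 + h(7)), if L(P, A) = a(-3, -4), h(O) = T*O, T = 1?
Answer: -138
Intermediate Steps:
a(I, u) = 2*I
h(O) = O (h(O) = 1*O = O)
L(P, A) = -6 (L(P, A) = 2*(-3) = -6)
L(3, -7)*(16 + h(7)) = -6*(16 + 7) = -6*23 = -138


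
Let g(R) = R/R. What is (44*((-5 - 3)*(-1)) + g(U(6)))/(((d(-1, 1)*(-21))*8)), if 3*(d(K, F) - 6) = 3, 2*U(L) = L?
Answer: -353/1176 ≈ -0.30017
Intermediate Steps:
U(L) = L/2
d(K, F) = 7 (d(K, F) = 6 + (⅓)*3 = 6 + 1 = 7)
g(R) = 1
(44*((-5 - 3)*(-1)) + g(U(6)))/(((d(-1, 1)*(-21))*8)) = (44*((-5 - 3)*(-1)) + 1)/(((7*(-21))*8)) = (44*(-8*(-1)) + 1)/((-147*8)) = (44*8 + 1)/(-1176) = (352 + 1)*(-1/1176) = 353*(-1/1176) = -353/1176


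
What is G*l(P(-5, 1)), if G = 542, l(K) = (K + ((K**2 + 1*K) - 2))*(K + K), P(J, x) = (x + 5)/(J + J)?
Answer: 230892/125 ≈ 1847.1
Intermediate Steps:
P(J, x) = (5 + x)/(2*J) (P(J, x) = (5 + x)/((2*J)) = (5 + x)*(1/(2*J)) = (5 + x)/(2*J))
l(K) = 2*K*(-2 + K**2 + 2*K) (l(K) = (K + ((K**2 + K) - 2))*(2*K) = (K + ((K + K**2) - 2))*(2*K) = (K + (-2 + K + K**2))*(2*K) = (-2 + K**2 + 2*K)*(2*K) = 2*K*(-2 + K**2 + 2*K))
G*l(P(-5, 1)) = 542*(2*((1/2)*(5 + 1)/(-5))*(-2 + ((1/2)*(5 + 1)/(-5))**2 + 2*((1/2)*(5 + 1)/(-5)))) = 542*(2*((1/2)*(-1/5)*6)*(-2 + ((1/2)*(-1/5)*6)**2 + 2*((1/2)*(-1/5)*6))) = 542*(2*(-3/5)*(-2 + (-3/5)**2 + 2*(-3/5))) = 542*(2*(-3/5)*(-2 + 9/25 - 6/5)) = 542*(2*(-3/5)*(-71/25)) = 542*(426/125) = 230892/125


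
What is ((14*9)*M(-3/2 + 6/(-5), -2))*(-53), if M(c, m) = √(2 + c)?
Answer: -3339*I*√70/5 ≈ -5587.2*I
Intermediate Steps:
((14*9)*M(-3/2 + 6/(-5), -2))*(-53) = ((14*9)*√(2 + (-3/2 + 6/(-5))))*(-53) = (126*√(2 + (-3*½ + 6*(-⅕))))*(-53) = (126*√(2 + (-3/2 - 6/5)))*(-53) = (126*√(2 - 27/10))*(-53) = (126*√(-7/10))*(-53) = (126*(I*√70/10))*(-53) = (63*I*√70/5)*(-53) = -3339*I*√70/5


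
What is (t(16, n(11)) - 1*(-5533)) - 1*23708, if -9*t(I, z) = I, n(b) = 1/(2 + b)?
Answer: -163591/9 ≈ -18177.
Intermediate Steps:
t(I, z) = -I/9
(t(16, n(11)) - 1*(-5533)) - 1*23708 = (-⅑*16 - 1*(-5533)) - 1*23708 = (-16/9 + 5533) - 23708 = 49781/9 - 23708 = -163591/9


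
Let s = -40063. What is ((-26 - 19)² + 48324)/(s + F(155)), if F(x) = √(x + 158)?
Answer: -672377329/535014552 - 16783*√313/535014552 ≈ -1.2573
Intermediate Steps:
F(x) = √(158 + x)
((-26 - 19)² + 48324)/(s + F(155)) = ((-26 - 19)² + 48324)/(-40063 + √(158 + 155)) = ((-45)² + 48324)/(-40063 + √313) = (2025 + 48324)/(-40063 + √313) = 50349/(-40063 + √313)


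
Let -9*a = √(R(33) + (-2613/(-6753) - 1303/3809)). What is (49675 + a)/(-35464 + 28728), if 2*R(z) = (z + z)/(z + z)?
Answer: -49675/6736 + √160218827689258/1039587505632 ≈ -7.3745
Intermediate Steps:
R(z) = ½ (R(z) = ((z + z)/(z + z))/2 = ((2*z)/((2*z)))/2 = ((2*z)*(1/(2*z)))/2 = (½)*1 = ½)
a = -√160218827689258/154333062 (a = -√(½ + (-2613/(-6753) - 1303/3809))/9 = -√(½ + (-2613*(-1/6753) - 1303*1/3809))/9 = -√(½ + (871/2251 - 1303/3809))/9 = -√(½ + 384586/8574059)/9 = -√160218827689258/154333062 ≈ -0.082016)
(49675 + a)/(-35464 + 28728) = (49675 - √160218827689258/154333062)/(-35464 + 28728) = (49675 - √160218827689258/154333062)/(-6736) = (49675 - √160218827689258/154333062)*(-1/6736) = -49675/6736 + √160218827689258/1039587505632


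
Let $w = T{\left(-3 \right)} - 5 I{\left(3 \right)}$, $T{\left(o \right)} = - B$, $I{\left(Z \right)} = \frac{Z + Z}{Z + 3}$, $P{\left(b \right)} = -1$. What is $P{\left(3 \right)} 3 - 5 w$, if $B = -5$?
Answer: $-3$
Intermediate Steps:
$I{\left(Z \right)} = \frac{2 Z}{3 + Z}$
$T{\left(o \right)} = 5$ ($T{\left(o \right)} = \left(-1\right) \left(-5\right) = 5$)
$w = 0$ ($w = 5 - 5 \cdot 2 \cdot 3 \frac{1}{3 + 3} = 5 - 5 \cdot 2 \cdot 3 \cdot \frac{1}{6} = 5 - 5 = 0$)
$P{\left(3 \right)} 3 - 5 w = \left(-1\right) 3 - 0 = -3 + 0 = -3$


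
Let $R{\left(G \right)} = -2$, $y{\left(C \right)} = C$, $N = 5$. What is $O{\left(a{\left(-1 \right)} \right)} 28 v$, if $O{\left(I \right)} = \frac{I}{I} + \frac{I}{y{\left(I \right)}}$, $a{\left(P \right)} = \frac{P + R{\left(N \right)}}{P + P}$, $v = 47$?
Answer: $2632$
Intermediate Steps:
$a{\left(P \right)} = \frac{-2 + P}{2 P}$ ($a{\left(P \right)} = \frac{P - 2}{P + P} = \frac{-2 + P}{2 P}$)
$O{\left(I \right)} = 2$ ($O{\left(I \right)} = \frac{I}{I} + \frac{I}{I} = 1 + 1 = 2$)
$O{\left(a{\left(-1 \right)} \right)} 28 v = 2 \cdot 28 \cdot 47 = 56 \cdot 47 = 2632$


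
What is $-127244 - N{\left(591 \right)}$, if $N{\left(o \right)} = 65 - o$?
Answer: $-126718$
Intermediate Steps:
$-127244 - N{\left(591 \right)} = -127244 - \left(65 - 591\right) = -127244 - -526 = -127244 + 526 = -126718$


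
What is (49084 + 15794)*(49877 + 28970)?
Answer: 5115435666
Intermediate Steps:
(49084 + 15794)*(49877 + 28970) = 64878*78847 = 5115435666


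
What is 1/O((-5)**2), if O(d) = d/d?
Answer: 1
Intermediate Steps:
O(d) = 1
1/O((-5)**2) = 1/1 = 1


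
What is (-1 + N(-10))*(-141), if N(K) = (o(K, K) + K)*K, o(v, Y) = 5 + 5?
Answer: 141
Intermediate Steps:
o(v, Y) = 10
N(K) = K*(10 + K) (N(K) = (10 + K)*K = K*(10 + K))
(-1 + N(-10))*(-141) = (-1 - 10*(10 - 10))*(-141) = (-1 - 10*0)*(-141) = (-1 + 0)*(-141) = -1*(-141) = 141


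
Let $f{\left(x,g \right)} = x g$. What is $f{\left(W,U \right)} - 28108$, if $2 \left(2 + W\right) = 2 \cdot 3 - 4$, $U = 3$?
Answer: $-28111$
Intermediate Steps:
$W = -1$ ($W = -2 + \frac{2 \cdot 3 - 4}{2} = -2 + \frac{6 - 4}{2} = -2 + \frac{1}{2} \cdot 2 = -2 + 1 = -1$)
$f{\left(x,g \right)} = g x$
$f{\left(W,U \right)} - 28108 = 3 \left(-1\right) - 28108 = -3 - 28108 = -28111$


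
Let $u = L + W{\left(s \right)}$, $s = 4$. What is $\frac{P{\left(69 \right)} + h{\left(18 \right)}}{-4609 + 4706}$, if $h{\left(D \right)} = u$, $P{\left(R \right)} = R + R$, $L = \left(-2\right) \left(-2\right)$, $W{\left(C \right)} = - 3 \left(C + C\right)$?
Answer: $\frac{118}{97} \approx 1.2165$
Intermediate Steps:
$W{\left(C \right)} = - 6 C$ ($W{\left(C \right)} = - 3 \cdot 2 C = - 6 C$)
$L = 4$
$u = -20$ ($u = 4 - 24 = -20$)
$P{\left(R \right)} = 2 R$
$h{\left(D \right)} = -20$
$\frac{P{\left(69 \right)} + h{\left(18 \right)}}{-4609 + 4706} = \frac{2 \cdot 69 - 20}{-4609 + 4706} = \frac{138 - 20}{97} = 118 \cdot \frac{1}{97} = \frac{118}{97}$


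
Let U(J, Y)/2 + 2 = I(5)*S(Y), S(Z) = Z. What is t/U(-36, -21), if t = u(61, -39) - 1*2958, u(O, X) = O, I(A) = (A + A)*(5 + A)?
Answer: 2897/4204 ≈ 0.68911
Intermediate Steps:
I(A) = 2*A*(5 + A) (I(A) = (2*A)*(5 + A) = 2*A*(5 + A))
U(J, Y) = -4 + 200*Y (U(J, Y) = -4 + 2*((2*5*(5 + 5))*Y) = -4 + 2*((2*5*10)*Y) = -4 + 2*(100*Y) = -4 + 200*Y)
t = -2897 (t = 61 - 1*2958 = 61 - 2958 = -2897)
t/U(-36, -21) = -2897/(-4 + 200*(-21)) = -2897/(-4 - 4200) = -2897/(-4204) = -2897*(-1/4204) = 2897/4204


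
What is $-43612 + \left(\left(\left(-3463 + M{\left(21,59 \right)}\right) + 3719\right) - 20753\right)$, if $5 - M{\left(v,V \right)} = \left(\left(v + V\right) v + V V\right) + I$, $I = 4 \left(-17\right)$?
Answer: $-69197$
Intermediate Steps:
$I = -68$
$M{\left(v,V \right)} = 73 - V^{2} - v \left(V + v\right)$ ($M{\left(v,V \right)} = 5 - \left(\left(\left(v + V\right) v + V V\right) - 68\right) = 5 - \left(\left(\left(V + v\right) v + V^{2}\right) - 68\right) = 5 - \left(\left(v \left(V + v\right) + V^{2}\right) - 68\right) = 5 - \left(\left(V^{2} + v \left(V + v\right)\right) - 68\right) = 5 - \left(-68 + V^{2} + v \left(V + v\right)\right) = 73 - V^{2} - v \left(V + v\right)$)
$-43612 + \left(\left(\left(-3463 + M{\left(21,59 \right)}\right) + 3719\right) - 20753\right) = -43612 + \left(\left(\left(-3463 - \left(3849 + 1239\right)\right) + 3719\right) - 20753\right) = -43612 + \left(\left(\left(-3463 - 5088\right) + 3719\right) - 20753\right) = -43612 + \left(\left(-8551 + 3719\right) - 20753\right) = -43612 - 25585 = -69197$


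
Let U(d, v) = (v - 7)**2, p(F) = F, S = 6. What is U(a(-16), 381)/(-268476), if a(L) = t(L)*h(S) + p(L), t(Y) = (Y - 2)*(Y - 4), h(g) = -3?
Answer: -34969/67119 ≈ -0.52100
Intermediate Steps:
t(Y) = (-4 + Y)*(-2 + Y) (t(Y) = (-2 + Y)*(-4 + Y) = (-4 + Y)*(-2 + Y))
a(L) = -24 - 3*L**2 + 19*L (a(L) = (8 + L**2 - 6*L)*(-3) + L = (-24 - 3*L**2 + 18*L) + L = -24 - 3*L**2 + 19*L)
U(d, v) = (-7 + v)**2
U(a(-16), 381)/(-268476) = (-7 + 381)**2/(-268476) = 374**2*(-1/268476) = 139876*(-1/268476) = -34969/67119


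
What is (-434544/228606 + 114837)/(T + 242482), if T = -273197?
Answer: -4375332113/1170272215 ≈ -3.7387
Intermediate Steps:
(-434544/228606 + 114837)/(T + 242482) = (-434544/228606 + 114837)/(-273197 + 242482) = (-434544*1/228606 + 114837)/(-30715) = (-72424/38101 + 114837)*(-1/30715) = (4375332113/38101)*(-1/30715) = -4375332113/1170272215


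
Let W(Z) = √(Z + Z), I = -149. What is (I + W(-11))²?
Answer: (149 - I*√22)² ≈ 22179.0 - 1397.7*I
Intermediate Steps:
W(Z) = √2*√Z (W(Z) = √(2*Z) = √2*√Z)
(I + W(-11))² = (-149 + √2*√(-11))² = (-149 + √2*(I*√11))² = (-149 + I*√22)²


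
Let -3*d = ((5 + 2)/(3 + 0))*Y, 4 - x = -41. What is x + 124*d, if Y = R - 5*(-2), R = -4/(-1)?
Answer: -11747/9 ≈ -1305.2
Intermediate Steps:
R = 4 (R = -4*(-1) = 4)
x = 45 (x = 4 - 1*(-41) = 4 + 41 = 45)
Y = 14 (Y = 4 - 5*(-2) = 4 + 10 = 14)
d = -98/9 (d = -(5 + 2)/(3 + 0)*14/3 = -7/3*14/3 = -7*(⅓)*14/3 = -7*14/9 = -⅓*98/3 = -98/9 ≈ -10.889)
x + 124*d = 45 + 124*(-98/9) = 45 - 12152/9 = -11747/9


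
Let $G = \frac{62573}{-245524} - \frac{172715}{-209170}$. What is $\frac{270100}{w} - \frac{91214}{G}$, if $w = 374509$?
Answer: $- \frac{175434558043658841908}{1097958643267425} \approx -1.5978 \cdot 10^{5}$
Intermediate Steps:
$G = \frac{2931728325}{5135625508}$ ($G = 62573 \left(- \frac{1}{245524}\right) - - \frac{34543}{41834} = - \frac{62573}{245524} + \frac{34543}{41834} = \frac{2931728325}{5135625508} \approx 0.57086$)
$\frac{270100}{w} - \frac{91214}{G} = \frac{270100}{374509} - \frac{91214}{\frac{2931728325}{5135625508}} = 270100 \cdot \frac{1}{374509} - \frac{468440945086712}{2931728325} = \frac{270100}{374509} - \frac{468440945086712}{2931728325} = - \frac{175434558043658841908}{1097958643267425}$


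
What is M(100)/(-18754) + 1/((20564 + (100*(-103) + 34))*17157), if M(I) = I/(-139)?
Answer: 8835442703/230288873320758 ≈ 3.8367e-5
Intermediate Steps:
M(I) = -I/139 (M(I) = I*(-1/139) = -I/139)
M(100)/(-18754) + 1/((20564 + (100*(-103) + 34))*17157) = -1/139*100/(-18754) + 1/((20564 + (100*(-103) + 34))*17157) = -100/139*(-1/18754) + (1/17157)/(20564 + (-10300 + 34)) = 50/1303403 + (1/17157)/(20564 - 10266) = 50/1303403 + (1/17157)/10298 = 50/1303403 + (1/10298)*(1/17157) = 50/1303403 + 1/176682786 = 8835442703/230288873320758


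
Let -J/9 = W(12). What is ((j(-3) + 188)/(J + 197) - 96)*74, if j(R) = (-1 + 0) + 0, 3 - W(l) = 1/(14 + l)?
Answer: -31103828/4429 ≈ -7022.8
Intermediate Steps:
W(l) = 3 - 1/(14 + l)
J = -693/26 (J = -9*(41 + 3*12)/(14 + 12) = -9*(41 + 36)/26 = -9*77/26 = -693/26 ≈ -26.654)
j(R) = -1 (j(R) = -1 + 0 = -1)
((j(-3) + 188)/(J + 197) - 96)*74 = ((-1 + 188)/(-693/26 + 197) - 96)*74 = (187/(4429/26) - 96)*74 = (187*(26/4429) - 96)*74 = (4862/4429 - 96)*74 = -420322/4429*74 = -31103828/4429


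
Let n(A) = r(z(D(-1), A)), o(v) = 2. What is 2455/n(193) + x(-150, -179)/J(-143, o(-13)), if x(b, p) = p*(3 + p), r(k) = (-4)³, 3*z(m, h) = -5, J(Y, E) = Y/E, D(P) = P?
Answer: -398507/832 ≈ -478.97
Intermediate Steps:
z(m, h) = -5/3 (z(m, h) = (⅓)*(-5) = -5/3)
r(k) = -64
n(A) = -64
2455/n(193) + x(-150, -179)/J(-143, o(-13)) = 2455/(-64) + (-179*(3 - 179))/((-143/2)) = 2455*(-1/64) + (-179*(-176))/((-143*½)) = -2455/64 + 31504/(-143/2) = -2455/64 + 31504*(-2/143) = -2455/64 - 5728/13 = -398507/832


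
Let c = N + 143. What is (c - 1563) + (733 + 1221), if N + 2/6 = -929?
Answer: -1186/3 ≈ -395.33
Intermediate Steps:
N = -2788/3 (N = -1/3 - 929 = -2788/3 ≈ -929.33)
c = -2359/3 (c = -2788/3 + 143 = -2359/3 ≈ -786.33)
(c - 1563) + (733 + 1221) = (-2359/3 - 1563) + (733 + 1221) = -7048/3 + 1954 = -1186/3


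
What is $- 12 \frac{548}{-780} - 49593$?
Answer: $- \frac{3222997}{65} \approx -49585.0$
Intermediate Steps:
$- 12 \frac{548}{-780} - 49593 = - 12 \cdot 548 \left(- \frac{1}{780}\right) - 49593 = \left(-12\right) \left(- \frac{137}{195}\right) - 49593 = \frac{548}{65} - 49593 = - \frac{3222997}{65}$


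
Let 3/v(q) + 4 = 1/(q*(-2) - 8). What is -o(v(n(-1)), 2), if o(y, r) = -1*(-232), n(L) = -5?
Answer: -232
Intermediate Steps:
v(q) = 3/(-4 + 1/(-8 - 2*q)) (v(q) = 3/(-4 + 1/(q*(-2) - 8)) = 3/(-4 + 1/(-2*q - 8)) = 3/(-4 + 1/(-8 - 2*q)))
o(y, r) = 232
-o(v(n(-1)), 2) = -1*232 = -232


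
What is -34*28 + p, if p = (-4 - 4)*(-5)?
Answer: -912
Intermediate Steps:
p = 40 (p = -8*(-5) = 40)
-34*28 + p = -34*28 + 40 = -952 + 40 = -912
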